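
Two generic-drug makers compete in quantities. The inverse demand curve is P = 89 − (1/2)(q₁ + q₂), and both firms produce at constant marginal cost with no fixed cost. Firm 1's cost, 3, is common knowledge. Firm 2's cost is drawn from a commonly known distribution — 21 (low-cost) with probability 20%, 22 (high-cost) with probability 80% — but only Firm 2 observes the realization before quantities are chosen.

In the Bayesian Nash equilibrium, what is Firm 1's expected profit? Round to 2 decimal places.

2440.68

Each type of Firm 2 best-responds to q₁; Firm 1 best-responds to the expected q₂ over Firm 2's types.
Firm 2 with cost c maximizes (89 − (1/2)(q₁+q₂) − c)·q₂, giving q₂(c) = (89 − c − (1/2)q₁).
E[c₂] = 0.2·21 + 0.8·22 = 21.8
Firm 1's FOC against E[q₂] yields q₁ = (89 − 2·3 + E[c₂])/(3/2) = (89 − 6 + 21.8)/(3/2) = 69.8667.
E[P] = 89 − (1/2)·(q₁ + E[q₂]) = 37.9333; Firm 1's expected profit = (E[P] − 3)·q₁ = (37.9333 − 3)·69.8667 = 2440.68.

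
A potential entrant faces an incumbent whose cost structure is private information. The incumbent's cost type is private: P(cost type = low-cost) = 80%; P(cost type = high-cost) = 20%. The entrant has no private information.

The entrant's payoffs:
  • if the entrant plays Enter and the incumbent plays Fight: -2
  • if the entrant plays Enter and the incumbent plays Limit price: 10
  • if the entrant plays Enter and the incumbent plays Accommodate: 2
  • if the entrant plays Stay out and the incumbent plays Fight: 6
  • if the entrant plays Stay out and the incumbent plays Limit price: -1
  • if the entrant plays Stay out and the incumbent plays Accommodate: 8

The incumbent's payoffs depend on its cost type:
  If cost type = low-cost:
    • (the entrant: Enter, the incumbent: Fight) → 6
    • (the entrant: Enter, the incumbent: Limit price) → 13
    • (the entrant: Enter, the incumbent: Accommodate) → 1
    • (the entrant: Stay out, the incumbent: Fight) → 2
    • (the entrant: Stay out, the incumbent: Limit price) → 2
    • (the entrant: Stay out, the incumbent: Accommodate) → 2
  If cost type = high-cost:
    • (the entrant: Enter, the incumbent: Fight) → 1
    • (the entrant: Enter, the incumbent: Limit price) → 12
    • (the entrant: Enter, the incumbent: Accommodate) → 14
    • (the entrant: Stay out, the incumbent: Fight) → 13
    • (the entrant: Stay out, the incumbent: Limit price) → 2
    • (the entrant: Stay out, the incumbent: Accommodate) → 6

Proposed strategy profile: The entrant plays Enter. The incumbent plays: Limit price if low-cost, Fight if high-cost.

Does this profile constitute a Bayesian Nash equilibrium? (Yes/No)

No

The entrant plays Enter: E[Enter] = 0.8·(10) + 0.2·(-2) = 7.6; E[Stay out] = 0.4. Best-responding. ✓
The incumbent (cost type low-cost), facing Enter: Fight gives 6, Limit price gives 13, Accommodate gives 1. Proposed Limit price is best. ✓
The incumbent (cost type high-cost), facing Enter: Fight gives 1, Limit price gives 12, Accommodate gives 14. Proposed Fight is not best — profitable deviation exists. ✗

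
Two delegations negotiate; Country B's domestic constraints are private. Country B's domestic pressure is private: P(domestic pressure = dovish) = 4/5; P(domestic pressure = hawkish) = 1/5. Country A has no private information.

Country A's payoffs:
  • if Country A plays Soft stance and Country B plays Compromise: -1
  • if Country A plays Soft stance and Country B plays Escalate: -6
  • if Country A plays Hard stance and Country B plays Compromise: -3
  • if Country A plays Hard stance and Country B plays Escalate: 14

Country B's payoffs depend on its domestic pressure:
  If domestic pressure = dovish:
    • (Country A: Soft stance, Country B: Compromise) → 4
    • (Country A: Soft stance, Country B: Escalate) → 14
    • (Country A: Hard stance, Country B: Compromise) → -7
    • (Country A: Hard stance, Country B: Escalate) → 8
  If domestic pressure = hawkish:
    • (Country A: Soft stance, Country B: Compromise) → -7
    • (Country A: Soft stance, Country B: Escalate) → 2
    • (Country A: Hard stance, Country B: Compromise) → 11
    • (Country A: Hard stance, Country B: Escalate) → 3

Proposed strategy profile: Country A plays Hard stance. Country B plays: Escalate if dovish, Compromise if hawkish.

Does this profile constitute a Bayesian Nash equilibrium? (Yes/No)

Country A plays Hard stance: E[Hard stance] = 4/5·(14) + 1/5·(-3) = 53/5; E[Soft stance] = -5. Best-responding. ✓
Country B (domestic pressure dovish), facing Hard stance: Compromise gives -7, Escalate gives 8. Proposed Escalate is best. ✓
Country B (domestic pressure hawkish), facing Hard stance: Compromise gives 11, Escalate gives 3. Proposed Compromise is best. ✓

Yes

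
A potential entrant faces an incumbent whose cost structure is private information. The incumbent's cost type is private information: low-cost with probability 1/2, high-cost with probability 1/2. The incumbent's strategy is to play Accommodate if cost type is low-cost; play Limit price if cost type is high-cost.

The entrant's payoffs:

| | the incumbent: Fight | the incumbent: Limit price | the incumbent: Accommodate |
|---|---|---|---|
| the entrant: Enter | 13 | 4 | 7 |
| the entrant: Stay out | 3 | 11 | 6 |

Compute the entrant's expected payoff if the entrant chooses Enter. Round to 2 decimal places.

5.50

E[Enter] = 1/2·7 + 1/2·4 = 7/2 + 2 = 11/2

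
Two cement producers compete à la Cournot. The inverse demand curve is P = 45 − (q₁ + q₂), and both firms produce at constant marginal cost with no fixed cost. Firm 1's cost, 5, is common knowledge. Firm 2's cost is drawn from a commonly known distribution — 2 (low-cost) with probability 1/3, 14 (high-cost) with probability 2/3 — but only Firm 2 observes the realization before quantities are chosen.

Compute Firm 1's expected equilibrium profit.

Type-c best response for Firm 2: q₂(c) = (45 − c)/2 − q₁/2.
Firm 1 maximizes expected profit; its first-order condition is 45 − 2q₁ − E[q₂] − 5 = 0.
Substituting E[q₂] and solving: E[c₂] = 10, so q₁ = (45 − 2·5 + 10)/3 = 15.
E[P] = 45 − (q₁ + E[q₂]) = 20; Firm 1's expected profit = (E[P] − 5)·q₁ = (20 − 5)·15 = 225.

225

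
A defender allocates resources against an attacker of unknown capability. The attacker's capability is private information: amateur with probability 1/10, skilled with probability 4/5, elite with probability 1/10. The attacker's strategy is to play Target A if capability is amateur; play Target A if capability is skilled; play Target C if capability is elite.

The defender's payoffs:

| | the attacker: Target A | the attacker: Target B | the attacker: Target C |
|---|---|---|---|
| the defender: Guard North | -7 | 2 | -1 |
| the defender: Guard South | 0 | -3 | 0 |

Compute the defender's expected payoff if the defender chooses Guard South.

0

E[Guard South] = 1/10·0 + 4/5·0 + 1/10·0 = 0 + 0 + 0 = 0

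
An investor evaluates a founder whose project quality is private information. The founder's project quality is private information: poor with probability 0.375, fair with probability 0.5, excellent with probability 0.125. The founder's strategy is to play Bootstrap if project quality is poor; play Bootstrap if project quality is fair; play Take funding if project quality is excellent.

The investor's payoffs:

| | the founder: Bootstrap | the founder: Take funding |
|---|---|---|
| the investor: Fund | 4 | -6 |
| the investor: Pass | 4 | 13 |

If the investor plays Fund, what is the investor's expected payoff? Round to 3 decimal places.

Take the expectation over the founder's project quality, weighting each type's action by its prior probability.
E[Fund] = 0.375·4 + 0.5·4 + 0.125·(-6) = 1.5 + 2 + (-0.75) = 2.75

2.750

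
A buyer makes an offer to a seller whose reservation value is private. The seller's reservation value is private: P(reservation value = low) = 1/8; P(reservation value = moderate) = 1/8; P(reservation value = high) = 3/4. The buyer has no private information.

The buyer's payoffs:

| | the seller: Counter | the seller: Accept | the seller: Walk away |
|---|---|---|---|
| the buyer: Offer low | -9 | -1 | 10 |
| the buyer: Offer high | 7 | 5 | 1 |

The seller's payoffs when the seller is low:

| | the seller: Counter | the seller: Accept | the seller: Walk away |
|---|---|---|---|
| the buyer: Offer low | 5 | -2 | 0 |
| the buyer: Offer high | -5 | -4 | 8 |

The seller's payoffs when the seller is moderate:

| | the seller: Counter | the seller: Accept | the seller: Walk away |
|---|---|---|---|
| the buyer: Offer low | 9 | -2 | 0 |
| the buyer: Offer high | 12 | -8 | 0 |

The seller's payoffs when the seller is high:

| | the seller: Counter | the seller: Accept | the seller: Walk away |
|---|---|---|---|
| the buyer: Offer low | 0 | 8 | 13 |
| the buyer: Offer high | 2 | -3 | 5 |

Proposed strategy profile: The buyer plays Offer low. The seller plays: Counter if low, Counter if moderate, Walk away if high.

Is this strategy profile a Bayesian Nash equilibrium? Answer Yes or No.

The buyer plays Offer low: E[Offer low] = 1/8·(-9) + 1/8·(-9) + 3/4·(10) = 21/4; E[Offer high] = 5/2. Best-responding. ✓
The seller (reservation value low), facing Offer low: Counter gives 5, Accept gives -2, Walk away gives 0. Proposed Counter is best. ✓
The seller (reservation value moderate), facing Offer low: Counter gives 9, Accept gives -2, Walk away gives 0. Proposed Counter is best. ✓
The seller (reservation value high), facing Offer low: Counter gives 0, Accept gives 8, Walk away gives 13. Proposed Walk away is best. ✓

Yes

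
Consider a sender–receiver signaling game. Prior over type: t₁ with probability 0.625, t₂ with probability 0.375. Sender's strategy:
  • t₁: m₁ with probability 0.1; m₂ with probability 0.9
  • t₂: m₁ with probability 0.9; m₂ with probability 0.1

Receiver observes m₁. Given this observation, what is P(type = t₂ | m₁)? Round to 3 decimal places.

0.844

P(m₁) = 0.625·0.1 + 0.375·0.9 = 0.4
P(t₂ | m₁) = (0.375·0.9) / 0.4 = 0.3375 / 0.4 = 0.84375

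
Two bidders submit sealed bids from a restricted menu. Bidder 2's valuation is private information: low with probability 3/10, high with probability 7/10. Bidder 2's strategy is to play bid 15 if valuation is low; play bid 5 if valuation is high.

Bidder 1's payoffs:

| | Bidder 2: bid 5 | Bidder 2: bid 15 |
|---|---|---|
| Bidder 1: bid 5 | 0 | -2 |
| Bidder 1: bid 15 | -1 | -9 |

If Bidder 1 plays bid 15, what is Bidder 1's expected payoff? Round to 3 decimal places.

E[bid 15] = 3/10·(-9) + 7/10·(-1) = (-27/10) + (-7/10) = -17/5

-3.400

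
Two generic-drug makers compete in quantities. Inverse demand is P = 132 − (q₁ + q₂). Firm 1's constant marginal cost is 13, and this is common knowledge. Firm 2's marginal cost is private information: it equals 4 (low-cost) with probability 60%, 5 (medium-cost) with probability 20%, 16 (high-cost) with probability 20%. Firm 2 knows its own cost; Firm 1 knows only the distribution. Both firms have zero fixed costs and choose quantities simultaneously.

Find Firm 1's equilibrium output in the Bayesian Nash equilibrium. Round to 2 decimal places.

Type-c best response for Firm 2: q₂(c) = (132 − c)/2 − q₁/2.
Firm 1 maximizes expected profit; its first-order condition is 132 − 2q₁ − E[q₂] − 13 = 0.
Substituting E[q₂] and solving: E[c₂] = 6.6, so q₁ = (132 − 2·13 + 6.6)/3 = 37.5333.

37.53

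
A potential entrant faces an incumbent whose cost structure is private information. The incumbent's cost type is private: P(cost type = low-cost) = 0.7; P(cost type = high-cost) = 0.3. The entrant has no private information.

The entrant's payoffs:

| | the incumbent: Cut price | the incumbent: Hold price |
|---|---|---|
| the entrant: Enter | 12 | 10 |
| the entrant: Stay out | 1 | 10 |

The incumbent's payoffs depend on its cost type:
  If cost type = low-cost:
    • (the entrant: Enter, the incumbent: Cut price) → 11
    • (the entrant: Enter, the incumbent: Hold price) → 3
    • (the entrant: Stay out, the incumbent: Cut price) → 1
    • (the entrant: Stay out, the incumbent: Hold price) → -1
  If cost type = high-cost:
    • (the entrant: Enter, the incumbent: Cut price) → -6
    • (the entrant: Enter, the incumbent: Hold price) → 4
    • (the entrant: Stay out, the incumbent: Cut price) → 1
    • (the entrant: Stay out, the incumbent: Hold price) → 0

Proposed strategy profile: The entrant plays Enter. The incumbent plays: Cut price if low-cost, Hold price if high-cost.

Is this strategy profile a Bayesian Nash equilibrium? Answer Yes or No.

The entrant plays Enter: E[Enter] = 0.7·(12) + 0.3·(10) = 11.4; E[Stay out] = 3.7. Best-responding. ✓
The incumbent (cost type low-cost), facing Enter: Cut price gives 11, Hold price gives 3. Proposed Cut price is best. ✓
The incumbent (cost type high-cost), facing Enter: Cut price gives -6, Hold price gives 4. Proposed Hold price is best. ✓

Yes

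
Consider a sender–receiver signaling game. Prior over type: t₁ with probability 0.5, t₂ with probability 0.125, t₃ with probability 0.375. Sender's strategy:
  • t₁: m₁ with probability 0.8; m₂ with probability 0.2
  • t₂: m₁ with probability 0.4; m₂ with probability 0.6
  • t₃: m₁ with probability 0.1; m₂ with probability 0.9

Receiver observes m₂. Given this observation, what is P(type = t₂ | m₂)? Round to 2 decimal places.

Apply Bayes' rule using the sender's strategy as the likelihood.
P(m₂) = 0.5·0.2 + 0.125·0.6 + 0.375·0.9 = 0.5125
P(t₂ | m₂) = (0.125·0.6) / 0.5125 = 0.075 / 0.5125 = 0.146341

0.15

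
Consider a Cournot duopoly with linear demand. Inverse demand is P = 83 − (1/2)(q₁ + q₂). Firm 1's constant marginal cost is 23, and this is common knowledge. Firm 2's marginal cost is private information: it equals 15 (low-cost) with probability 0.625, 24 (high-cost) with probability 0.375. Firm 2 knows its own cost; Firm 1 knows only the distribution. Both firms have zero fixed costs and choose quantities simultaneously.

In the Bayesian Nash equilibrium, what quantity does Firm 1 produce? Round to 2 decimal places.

36.92

Type-c best response for Firm 2: q₂(c) = (83 − c) − q₁/2.
Firm 1 maximizes expected profit; its first-order condition is 83 − q₁ − (1/2)E[q₂] − 23 = 0.
Substituting E[q₂] and solving: E[c₂] = 18.375, so q₁ = (83 − 2·23 + 18.375)/(3/2) = 36.9167.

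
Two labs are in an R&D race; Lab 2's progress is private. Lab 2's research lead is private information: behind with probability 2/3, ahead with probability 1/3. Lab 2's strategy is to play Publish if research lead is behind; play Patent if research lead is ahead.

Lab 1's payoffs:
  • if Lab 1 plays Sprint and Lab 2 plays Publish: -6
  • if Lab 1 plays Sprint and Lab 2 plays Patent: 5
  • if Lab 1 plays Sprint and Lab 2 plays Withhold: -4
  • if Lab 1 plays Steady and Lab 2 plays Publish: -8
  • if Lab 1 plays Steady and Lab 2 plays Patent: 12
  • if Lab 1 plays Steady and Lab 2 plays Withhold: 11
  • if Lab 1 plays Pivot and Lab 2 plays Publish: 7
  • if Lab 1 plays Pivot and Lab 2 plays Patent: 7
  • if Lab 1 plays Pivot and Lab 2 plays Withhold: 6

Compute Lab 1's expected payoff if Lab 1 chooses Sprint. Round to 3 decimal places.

E[Sprint] = 2/3·(-6) + 1/3·5 = (-4) + 5/3 = -7/3

-2.333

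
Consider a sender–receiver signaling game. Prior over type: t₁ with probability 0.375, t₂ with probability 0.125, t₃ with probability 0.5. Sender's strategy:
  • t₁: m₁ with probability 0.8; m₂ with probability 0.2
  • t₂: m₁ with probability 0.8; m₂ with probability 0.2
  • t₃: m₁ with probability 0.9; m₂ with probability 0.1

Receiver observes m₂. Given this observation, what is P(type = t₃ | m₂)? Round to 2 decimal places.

P(m₂) = 0.375·0.2 + 0.125·0.2 + 0.5·0.1 = 0.15
P(t₃ | m₂) = (0.5·0.1) / 0.15 = 0.05 / 0.15 = 0.333333

0.33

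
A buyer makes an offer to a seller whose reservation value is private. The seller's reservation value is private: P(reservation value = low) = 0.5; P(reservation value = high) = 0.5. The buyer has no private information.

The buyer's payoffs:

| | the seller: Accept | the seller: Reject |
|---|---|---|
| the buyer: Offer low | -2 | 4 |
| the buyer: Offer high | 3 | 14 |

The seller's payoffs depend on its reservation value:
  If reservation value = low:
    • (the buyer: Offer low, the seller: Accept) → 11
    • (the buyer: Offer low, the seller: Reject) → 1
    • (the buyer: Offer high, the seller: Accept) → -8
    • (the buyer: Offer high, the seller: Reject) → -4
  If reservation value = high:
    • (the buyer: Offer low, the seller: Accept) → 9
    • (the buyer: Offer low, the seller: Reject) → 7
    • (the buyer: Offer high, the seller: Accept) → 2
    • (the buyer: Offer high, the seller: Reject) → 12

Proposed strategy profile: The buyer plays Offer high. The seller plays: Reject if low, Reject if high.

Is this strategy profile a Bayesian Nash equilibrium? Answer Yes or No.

The buyer plays Offer high: E[Offer high] = 0.5·(14) + 0.5·(14) = 14; E[Offer low] = 4. Best-responding. ✓
The seller (reservation value low), facing Offer high: Accept gives -8, Reject gives -4. Proposed Reject is best. ✓
The seller (reservation value high), facing Offer high: Accept gives 2, Reject gives 12. Proposed Reject is best. ✓

Yes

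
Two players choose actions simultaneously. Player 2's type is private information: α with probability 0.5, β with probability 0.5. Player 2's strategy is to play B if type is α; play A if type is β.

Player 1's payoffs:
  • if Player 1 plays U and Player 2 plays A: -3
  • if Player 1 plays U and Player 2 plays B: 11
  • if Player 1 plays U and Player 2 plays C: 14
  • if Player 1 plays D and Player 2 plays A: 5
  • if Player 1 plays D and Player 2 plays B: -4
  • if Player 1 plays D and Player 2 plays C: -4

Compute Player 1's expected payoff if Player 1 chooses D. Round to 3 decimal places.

Take the expectation over Player 2's type, weighting each type's action by its prior probability.
E[D] = 0.5·(-4) + 0.5·5 = (-2) + 2.5 = 0.5

0.500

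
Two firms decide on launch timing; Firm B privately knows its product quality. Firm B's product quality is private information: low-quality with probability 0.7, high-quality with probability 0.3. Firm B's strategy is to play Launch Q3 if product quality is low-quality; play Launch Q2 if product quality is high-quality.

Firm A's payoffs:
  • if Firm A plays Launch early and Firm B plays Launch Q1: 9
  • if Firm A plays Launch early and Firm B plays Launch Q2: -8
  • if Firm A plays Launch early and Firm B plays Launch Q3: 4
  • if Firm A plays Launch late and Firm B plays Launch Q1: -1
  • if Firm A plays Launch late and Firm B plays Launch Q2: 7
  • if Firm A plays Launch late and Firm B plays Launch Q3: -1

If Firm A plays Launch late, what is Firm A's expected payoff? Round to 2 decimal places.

E[Launch late] = 0.7·(-1) + 0.3·7 = (-0.7) + 2.1 = 1.4

1.40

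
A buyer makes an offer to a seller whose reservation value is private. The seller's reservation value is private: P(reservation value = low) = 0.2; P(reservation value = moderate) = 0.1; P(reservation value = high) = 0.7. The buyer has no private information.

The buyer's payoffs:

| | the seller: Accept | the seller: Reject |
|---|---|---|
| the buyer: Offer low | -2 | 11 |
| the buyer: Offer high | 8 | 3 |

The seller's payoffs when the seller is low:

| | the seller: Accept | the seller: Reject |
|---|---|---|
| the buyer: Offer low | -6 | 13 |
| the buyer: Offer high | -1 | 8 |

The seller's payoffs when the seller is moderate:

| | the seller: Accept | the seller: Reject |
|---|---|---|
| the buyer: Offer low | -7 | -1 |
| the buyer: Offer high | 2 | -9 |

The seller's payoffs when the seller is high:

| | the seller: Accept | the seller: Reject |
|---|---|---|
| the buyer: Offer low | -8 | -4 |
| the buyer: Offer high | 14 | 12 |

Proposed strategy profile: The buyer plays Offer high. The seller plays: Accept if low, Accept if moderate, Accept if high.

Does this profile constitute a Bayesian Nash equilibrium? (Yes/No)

A profile is a BNE iff every type of every player is best-responding given beliefs about the other side.
The buyer plays Offer high: E[Offer high] = 0.2·(8) + 0.1·(8) + 0.7·(8) = 8; E[Offer low] = -2. Best-responding. ✓
The seller (reservation value low), facing Offer high: Accept gives -1, Reject gives 8. Proposed Accept is not best — profitable deviation exists. ✗
The seller (reservation value moderate), facing Offer high: Accept gives 2, Reject gives -9. Proposed Accept is best. ✓
The seller (reservation value high), facing Offer high: Accept gives 14, Reject gives 12. Proposed Accept is best. ✓

No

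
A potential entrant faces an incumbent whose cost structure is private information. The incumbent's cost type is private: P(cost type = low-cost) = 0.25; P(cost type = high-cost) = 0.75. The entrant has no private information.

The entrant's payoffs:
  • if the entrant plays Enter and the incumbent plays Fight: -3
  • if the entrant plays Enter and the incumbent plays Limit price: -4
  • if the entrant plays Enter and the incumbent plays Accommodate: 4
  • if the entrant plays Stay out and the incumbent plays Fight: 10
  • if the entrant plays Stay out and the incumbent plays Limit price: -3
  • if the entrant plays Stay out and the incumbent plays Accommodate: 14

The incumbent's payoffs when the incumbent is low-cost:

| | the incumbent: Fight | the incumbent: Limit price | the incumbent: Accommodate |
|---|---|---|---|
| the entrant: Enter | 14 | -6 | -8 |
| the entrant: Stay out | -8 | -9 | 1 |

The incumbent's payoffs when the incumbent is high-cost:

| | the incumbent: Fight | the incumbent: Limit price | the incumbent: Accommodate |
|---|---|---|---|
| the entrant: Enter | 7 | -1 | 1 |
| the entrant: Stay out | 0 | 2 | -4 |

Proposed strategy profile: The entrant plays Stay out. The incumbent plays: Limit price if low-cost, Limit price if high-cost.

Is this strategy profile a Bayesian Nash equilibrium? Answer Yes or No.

No

A profile is a BNE iff every type of every player is best-responding given beliefs about the other side.
The entrant plays Stay out: E[Stay out] = 0.25·(-3) + 0.75·(-3) = -3; E[Enter] = -4. Best-responding. ✓
The incumbent (cost type low-cost), facing Stay out: Fight gives -8, Limit price gives -9, Accommodate gives 1. Proposed Limit price is not best — profitable deviation exists. ✗
The incumbent (cost type high-cost), facing Stay out: Fight gives 0, Limit price gives 2, Accommodate gives -4. Proposed Limit price is best. ✓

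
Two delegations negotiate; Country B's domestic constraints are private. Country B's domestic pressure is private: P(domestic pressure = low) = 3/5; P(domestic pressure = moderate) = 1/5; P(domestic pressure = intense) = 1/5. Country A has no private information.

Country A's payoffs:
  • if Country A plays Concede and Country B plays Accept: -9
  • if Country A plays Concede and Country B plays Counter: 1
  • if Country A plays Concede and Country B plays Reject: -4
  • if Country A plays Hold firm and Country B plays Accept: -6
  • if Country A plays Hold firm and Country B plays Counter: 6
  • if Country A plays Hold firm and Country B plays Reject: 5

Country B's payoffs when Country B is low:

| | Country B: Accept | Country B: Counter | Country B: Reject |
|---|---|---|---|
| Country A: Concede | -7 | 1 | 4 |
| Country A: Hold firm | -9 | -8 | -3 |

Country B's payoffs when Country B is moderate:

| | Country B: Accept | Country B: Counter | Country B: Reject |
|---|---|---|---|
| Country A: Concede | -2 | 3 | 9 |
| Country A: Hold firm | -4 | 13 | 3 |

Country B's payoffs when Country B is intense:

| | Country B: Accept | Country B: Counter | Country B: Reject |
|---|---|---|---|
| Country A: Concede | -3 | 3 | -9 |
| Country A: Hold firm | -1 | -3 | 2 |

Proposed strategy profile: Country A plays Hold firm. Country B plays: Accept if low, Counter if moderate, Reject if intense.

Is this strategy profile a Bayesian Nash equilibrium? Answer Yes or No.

No

Country A plays Hold firm: E[Hold firm] = 3/5·(-6) + 1/5·(6) + 1/5·(5) = -7/5; E[Concede] = -6. Best-responding. ✓
Country B (domestic pressure low), facing Hold firm: Accept gives -9, Counter gives -8, Reject gives -3. Proposed Accept is not best — profitable deviation exists. ✗
Country B (domestic pressure moderate), facing Hold firm: Accept gives -4, Counter gives 13, Reject gives 3. Proposed Counter is best. ✓
Country B (domestic pressure intense), facing Hold firm: Accept gives -1, Counter gives -3, Reject gives 2. Proposed Reject is best. ✓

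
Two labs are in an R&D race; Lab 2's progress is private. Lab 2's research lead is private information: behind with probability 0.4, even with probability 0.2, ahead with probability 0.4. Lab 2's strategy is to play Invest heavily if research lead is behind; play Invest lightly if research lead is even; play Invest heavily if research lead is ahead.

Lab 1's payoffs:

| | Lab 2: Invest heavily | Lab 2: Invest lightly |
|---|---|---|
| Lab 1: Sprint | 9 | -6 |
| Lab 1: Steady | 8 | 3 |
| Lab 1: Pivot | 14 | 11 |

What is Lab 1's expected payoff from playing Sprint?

6

E[Sprint] = 0.4·9 + 0.2·(-6) + 0.4·9 = 3.6 + (-1.2) + 3.6 = 6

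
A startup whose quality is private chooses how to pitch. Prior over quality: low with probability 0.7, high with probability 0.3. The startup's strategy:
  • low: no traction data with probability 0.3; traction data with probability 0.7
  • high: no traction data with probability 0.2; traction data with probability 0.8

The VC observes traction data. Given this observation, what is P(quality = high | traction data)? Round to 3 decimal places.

P(traction data) = 0.7·0.7 + 0.3·0.8 = 0.73
P(high | traction data) = (0.3·0.8) / 0.73 = 0.24 / 0.73 = 0.328767

0.329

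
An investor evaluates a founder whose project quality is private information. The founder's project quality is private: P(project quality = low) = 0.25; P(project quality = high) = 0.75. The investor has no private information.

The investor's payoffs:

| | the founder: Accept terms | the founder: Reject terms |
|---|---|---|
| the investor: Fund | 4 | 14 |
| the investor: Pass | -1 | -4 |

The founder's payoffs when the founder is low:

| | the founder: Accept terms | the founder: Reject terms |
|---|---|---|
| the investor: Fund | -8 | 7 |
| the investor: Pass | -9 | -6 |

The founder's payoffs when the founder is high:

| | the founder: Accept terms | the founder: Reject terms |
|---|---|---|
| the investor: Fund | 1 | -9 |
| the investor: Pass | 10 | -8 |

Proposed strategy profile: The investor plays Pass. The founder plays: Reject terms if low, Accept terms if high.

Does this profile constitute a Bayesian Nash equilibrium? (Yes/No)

No

A profile is a BNE iff every type of every player is best-responding given beliefs about the other side.
The investor plays Pass: E[Pass] = 0.25·(-4) + 0.75·(-1) = -1.75; E[Fund] = 6.5. Not best-responding. ✗
The founder (project quality low), facing Pass: Accept terms gives -9, Reject terms gives -6. Proposed Reject terms is best. ✓
The founder (project quality high), facing Pass: Accept terms gives 10, Reject terms gives -8. Proposed Accept terms is best. ✓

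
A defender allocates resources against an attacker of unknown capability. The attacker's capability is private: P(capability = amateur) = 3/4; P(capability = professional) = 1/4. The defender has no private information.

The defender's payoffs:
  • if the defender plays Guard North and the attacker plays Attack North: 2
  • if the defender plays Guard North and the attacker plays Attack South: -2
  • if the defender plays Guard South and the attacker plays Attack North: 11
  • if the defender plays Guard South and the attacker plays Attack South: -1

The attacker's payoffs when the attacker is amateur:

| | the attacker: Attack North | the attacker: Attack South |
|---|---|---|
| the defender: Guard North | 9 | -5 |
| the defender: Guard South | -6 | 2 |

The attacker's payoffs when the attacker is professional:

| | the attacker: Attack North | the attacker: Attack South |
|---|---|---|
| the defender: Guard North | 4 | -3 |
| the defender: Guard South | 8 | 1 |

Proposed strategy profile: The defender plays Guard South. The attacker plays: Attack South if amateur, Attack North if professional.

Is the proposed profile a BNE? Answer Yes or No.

A profile is a BNE iff every type of every player is best-responding given beliefs about the other side.
The defender plays Guard South: E[Guard South] = 3/4·(-1) + 1/4·(11) = 2; E[Guard North] = -1. Best-responding. ✓
The attacker (capability amateur), facing Guard South: Attack North gives -6, Attack South gives 2. Proposed Attack South is best. ✓
The attacker (capability professional), facing Guard South: Attack North gives 8, Attack South gives 1. Proposed Attack North is best. ✓

Yes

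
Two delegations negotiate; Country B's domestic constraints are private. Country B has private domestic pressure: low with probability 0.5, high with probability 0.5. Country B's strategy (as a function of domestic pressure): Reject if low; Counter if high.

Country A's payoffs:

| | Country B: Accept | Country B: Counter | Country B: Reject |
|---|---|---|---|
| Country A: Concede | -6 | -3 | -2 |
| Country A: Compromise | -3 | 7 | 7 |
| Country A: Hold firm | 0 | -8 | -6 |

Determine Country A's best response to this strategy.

Compromise

E[Concede] = 0.5·(-2) + 0.5·(-3) = -2.5
E[Compromise] = 0.5·(7) + 0.5·(7) = 7
E[Hold firm] = 0.5·(-6) + 0.5·(-8) = -7
Best response: Compromise (7 is the largest).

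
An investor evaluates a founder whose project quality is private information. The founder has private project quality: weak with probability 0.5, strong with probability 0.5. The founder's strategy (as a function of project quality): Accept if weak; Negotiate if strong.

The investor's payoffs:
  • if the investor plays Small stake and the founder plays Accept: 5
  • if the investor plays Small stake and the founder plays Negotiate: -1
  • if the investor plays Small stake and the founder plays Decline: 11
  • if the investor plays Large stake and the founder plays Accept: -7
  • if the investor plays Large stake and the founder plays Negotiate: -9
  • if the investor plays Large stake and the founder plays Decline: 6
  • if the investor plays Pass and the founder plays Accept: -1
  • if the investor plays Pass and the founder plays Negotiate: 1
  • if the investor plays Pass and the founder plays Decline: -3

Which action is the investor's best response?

E[Small stake] = 0.5·(5) + 0.5·(-1) = 2
E[Large stake] = 0.5·(-7) + 0.5·(-9) = -8
E[Pass] = 0.5·(-1) + 0.5·(1) = 0
Best response: Small stake (2 is the largest).

Small stake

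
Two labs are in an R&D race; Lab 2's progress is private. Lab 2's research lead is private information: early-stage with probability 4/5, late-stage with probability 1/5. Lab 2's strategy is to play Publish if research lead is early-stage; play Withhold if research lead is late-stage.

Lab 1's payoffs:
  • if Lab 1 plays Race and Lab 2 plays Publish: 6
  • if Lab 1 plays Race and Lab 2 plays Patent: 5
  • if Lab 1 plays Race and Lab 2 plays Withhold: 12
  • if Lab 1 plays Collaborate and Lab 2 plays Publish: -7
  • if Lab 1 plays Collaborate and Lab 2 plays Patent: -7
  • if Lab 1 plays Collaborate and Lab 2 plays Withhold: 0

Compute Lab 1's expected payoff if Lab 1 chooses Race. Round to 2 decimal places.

E[Race] = 4/5·6 + 1/5·12 = 24/5 + 12/5 = 36/5

7.20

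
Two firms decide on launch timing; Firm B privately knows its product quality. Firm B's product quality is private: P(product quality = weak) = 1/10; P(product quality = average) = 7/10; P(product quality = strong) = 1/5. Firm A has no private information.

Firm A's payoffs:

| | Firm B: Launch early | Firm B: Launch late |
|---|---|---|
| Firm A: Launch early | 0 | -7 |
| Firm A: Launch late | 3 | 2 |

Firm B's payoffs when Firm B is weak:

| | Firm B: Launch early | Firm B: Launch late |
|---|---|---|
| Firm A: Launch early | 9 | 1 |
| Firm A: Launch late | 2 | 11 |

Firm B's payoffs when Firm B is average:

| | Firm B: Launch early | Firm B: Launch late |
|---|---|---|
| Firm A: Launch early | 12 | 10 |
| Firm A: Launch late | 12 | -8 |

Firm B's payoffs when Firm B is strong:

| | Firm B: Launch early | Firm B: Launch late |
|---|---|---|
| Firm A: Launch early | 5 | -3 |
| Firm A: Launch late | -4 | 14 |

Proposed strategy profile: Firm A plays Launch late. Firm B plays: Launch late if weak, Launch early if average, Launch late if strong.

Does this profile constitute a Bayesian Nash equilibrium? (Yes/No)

Yes

A profile is a BNE iff every type of every player is best-responding given beliefs about the other side.
Firm A plays Launch late: E[Launch late] = 1/10·(2) + 7/10·(3) + 1/5·(2) = 27/10; E[Launch early] = -21/10. Best-responding. ✓
Firm B (product quality weak), facing Launch late: Launch early gives 2, Launch late gives 11. Proposed Launch late is best. ✓
Firm B (product quality average), facing Launch late: Launch early gives 12, Launch late gives -8. Proposed Launch early is best. ✓
Firm B (product quality strong), facing Launch late: Launch early gives -4, Launch late gives 14. Proposed Launch late is best. ✓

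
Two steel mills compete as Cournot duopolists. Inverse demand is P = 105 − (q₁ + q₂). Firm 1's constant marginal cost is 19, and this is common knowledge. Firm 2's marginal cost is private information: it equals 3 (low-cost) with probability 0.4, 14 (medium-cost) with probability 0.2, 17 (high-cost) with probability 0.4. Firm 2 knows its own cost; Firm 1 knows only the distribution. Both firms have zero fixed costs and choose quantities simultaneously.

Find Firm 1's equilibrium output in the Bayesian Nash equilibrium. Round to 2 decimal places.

25.93

Each type of Firm 2 best-responds to q₁; Firm 1 best-responds to the expected q₂ over Firm 2's types.
Firm 2 with cost c maximizes (105 − (q₁+q₂) − c)·q₂, giving q₂(c) = (105 − c − q₁)/2.
E[c₂] = 0.4·3 + 0.2·14 + 0.4·17 = 10.8
Firm 1's FOC against E[q₂] yields q₁ = (105 − 2·19 + E[c₂])/3 = (105 − 38 + 10.8)/3 = 25.9333.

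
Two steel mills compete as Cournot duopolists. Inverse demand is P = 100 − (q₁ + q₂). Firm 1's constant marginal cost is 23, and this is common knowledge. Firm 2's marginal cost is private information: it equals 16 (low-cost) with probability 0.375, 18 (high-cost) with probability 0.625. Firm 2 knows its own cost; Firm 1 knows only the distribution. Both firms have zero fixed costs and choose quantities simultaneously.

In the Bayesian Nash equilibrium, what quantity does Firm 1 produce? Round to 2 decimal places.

23.75

Type-c best response for Firm 2: q₂(c) = (100 − c)/2 − q₁/2.
Firm 1 maximizes expected profit; its first-order condition is 100 − 2q₁ − E[q₂] − 23 = 0.
Substituting E[q₂] and solving: E[c₂] = 17.25, so q₁ = (100 − 2·23 + 17.25)/3 = 23.75.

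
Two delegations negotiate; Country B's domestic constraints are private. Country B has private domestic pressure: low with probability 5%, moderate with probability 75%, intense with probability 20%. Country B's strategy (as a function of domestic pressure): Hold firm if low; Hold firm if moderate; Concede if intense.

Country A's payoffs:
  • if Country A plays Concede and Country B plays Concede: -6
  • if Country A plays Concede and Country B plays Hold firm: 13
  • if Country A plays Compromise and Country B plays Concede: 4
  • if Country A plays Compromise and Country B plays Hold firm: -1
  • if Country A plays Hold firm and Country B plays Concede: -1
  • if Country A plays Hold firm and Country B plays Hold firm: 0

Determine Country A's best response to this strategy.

Compute Country A's expected payoff for each action, taking the expectation over Country B's type.
E[Concede] = 0.05·(13) + 0.75·(13) + 0.2·(-6) = 9.2
E[Compromise] = 0.05·(-1) + 0.75·(-1) + 0.2·(4) = 0
E[Hold firm] = 0.05·(0) + 0.75·(0) + 0.2·(-1) = -0.2
Best response: Concede (9.2 is the largest).

Concede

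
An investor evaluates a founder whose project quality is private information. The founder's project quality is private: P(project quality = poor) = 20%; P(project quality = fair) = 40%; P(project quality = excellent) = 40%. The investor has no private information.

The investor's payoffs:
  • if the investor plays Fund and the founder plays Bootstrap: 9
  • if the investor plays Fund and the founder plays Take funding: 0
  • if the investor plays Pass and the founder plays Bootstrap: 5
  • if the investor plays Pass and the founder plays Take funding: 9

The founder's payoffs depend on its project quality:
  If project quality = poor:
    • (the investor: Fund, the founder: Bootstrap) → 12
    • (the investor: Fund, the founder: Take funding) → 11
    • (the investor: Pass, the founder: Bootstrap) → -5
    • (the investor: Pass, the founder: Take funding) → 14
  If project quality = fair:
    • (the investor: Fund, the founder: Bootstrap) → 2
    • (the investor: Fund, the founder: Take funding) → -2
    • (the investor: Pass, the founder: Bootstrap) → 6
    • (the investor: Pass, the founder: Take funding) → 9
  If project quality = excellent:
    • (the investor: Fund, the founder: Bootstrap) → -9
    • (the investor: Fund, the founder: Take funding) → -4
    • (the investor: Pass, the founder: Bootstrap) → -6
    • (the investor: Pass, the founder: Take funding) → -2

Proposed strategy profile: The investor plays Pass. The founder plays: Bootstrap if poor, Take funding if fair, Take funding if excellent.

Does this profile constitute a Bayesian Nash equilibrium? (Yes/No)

No

The investor plays Pass: E[Pass] = 0.2·(5) + 0.4·(9) + 0.4·(9) = 8.2; E[Fund] = 1.8. Best-responding. ✓
The founder (project quality poor), facing Pass: Bootstrap gives -5, Take funding gives 14. Proposed Bootstrap is not best — profitable deviation exists. ✗
The founder (project quality fair), facing Pass: Bootstrap gives 6, Take funding gives 9. Proposed Take funding is best. ✓
The founder (project quality excellent), facing Pass: Bootstrap gives -6, Take funding gives -2. Proposed Take funding is best. ✓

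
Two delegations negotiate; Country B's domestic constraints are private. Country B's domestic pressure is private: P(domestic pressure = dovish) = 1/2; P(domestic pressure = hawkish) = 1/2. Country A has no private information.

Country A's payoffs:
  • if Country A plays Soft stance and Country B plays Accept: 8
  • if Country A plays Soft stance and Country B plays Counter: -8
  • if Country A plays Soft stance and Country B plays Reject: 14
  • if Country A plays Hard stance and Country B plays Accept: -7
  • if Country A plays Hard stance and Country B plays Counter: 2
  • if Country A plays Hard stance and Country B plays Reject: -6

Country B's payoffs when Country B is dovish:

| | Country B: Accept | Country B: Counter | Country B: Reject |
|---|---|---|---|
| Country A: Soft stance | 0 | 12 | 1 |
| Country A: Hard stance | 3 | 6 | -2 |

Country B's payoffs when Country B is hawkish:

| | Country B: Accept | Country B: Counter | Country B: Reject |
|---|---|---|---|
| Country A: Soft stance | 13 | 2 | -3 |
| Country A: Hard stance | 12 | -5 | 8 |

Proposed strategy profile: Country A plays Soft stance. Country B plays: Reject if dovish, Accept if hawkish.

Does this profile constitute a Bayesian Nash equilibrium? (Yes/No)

Country A plays Soft stance: E[Soft stance] = 1/2·(14) + 1/2·(8) = 11; E[Hard stance] = -13/2. Best-responding. ✓
Country B (domestic pressure dovish), facing Soft stance: Accept gives 0, Counter gives 12, Reject gives 1. Proposed Reject is not best — profitable deviation exists. ✗
Country B (domestic pressure hawkish), facing Soft stance: Accept gives 13, Counter gives 2, Reject gives -3. Proposed Accept is best. ✓

No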